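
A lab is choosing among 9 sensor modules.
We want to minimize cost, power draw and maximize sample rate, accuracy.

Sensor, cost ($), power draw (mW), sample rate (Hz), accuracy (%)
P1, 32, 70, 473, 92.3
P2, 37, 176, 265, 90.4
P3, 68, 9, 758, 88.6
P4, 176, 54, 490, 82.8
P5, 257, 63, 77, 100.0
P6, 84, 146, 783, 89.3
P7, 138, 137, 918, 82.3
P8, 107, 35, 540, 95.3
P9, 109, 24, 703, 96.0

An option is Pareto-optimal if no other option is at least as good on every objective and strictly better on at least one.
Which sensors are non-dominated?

P1, P3, P5, P6, P7, P8, P9

P1: not dominated (best cost).
P2: dominated by P1 (cost 32≤37, power draw 70≤176, sample rate 473≥265, accuracy 92.3≥90.4).
P3: not dominated (best power draw).
P4: dominated by P3 (cost 68≤176, power draw 9≤54, sample rate 758≥490, accuracy 88.6≥82.8).
P5: not dominated (best accuracy).
P6: not dominated.
P7: not dominated (best sample rate).
P8: not dominated.
P9: not dominated.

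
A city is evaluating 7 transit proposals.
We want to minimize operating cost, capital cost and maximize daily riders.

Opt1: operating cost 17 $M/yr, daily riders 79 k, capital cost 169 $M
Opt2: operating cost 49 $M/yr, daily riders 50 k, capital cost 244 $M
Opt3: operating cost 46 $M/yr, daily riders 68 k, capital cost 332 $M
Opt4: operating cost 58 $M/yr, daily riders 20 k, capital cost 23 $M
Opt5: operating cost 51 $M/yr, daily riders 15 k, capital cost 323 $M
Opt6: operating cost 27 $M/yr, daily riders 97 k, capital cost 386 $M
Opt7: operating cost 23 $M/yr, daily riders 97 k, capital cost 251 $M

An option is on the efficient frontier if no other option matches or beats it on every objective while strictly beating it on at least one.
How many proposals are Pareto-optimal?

3

Opt1: not dominated (best operating cost).
Opt2: dominated by Opt1 (operating cost 17≤49, daily riders 79≥50, capital cost 169≤244).
Opt3: dominated by Opt1 (operating cost 17≤46, daily riders 79≥68, capital cost 169≤332).
Opt4: not dominated (best capital cost).
Opt5: dominated by Opt1 (operating cost 17≤51, daily riders 79≥15, capital cost 169≤323).
Opt6: dominated by Opt7 (operating cost 23≤27, daily riders 97≥97, capital cost 251≤386).
Opt7: not dominated.
Pareto-optimal: Opt1, Opt4, Opt7 → 3.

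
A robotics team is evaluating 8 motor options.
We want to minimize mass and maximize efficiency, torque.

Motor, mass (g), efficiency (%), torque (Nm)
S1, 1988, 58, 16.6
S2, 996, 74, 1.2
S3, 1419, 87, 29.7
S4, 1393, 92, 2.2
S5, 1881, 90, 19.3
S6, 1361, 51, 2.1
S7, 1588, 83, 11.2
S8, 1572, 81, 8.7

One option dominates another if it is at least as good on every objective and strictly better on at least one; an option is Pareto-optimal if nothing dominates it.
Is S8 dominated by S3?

Yes

S3 vs S8: mass 1419≤1572, efficiency 87≥81, torque 29.7≥8.7 — S3 is at least as good on every objective with at least one strict improvement.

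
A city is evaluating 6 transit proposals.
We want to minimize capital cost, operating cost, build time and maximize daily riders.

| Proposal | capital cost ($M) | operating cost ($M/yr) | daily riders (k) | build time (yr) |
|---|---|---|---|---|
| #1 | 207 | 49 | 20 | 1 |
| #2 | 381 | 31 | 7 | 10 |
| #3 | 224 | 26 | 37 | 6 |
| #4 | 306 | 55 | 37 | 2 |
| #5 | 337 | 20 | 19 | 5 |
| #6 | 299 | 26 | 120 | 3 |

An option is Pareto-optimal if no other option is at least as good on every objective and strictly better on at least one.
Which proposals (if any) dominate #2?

#3, #5, #6

#3: capital cost 224≤381, operating cost 26≤31, daily riders 37≥7, build time 6≤10 — dominates #2.
#5: capital cost 337≤381, operating cost 20≤31, daily riders 19≥7, build time 5≤10 — dominates #2.
#6: capital cost 299≤381, operating cost 26≤31, daily riders 120≥7, build time 3≤10 — dominates #2.
Others (#1, #4) are each worse than #2 on at least one objective.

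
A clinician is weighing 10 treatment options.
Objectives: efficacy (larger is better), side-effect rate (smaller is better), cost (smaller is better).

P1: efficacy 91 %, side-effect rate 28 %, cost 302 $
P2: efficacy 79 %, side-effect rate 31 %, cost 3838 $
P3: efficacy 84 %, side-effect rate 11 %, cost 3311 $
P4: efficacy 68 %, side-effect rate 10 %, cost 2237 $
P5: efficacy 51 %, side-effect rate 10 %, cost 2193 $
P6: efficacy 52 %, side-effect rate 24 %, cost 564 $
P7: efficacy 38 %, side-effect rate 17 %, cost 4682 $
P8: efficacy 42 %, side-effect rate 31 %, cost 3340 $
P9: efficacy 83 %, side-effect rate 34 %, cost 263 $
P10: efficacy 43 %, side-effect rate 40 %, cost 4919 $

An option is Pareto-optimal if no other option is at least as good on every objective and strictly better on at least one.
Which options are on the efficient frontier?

P1, P3, P4, P5, P6, P9

P1: not dominated (best efficacy).
P2: dominated by P1 (efficacy 91≥79, side-effect rate 28≤31, cost 302≤3838).
P3: not dominated.
P4: not dominated.
P5: not dominated.
P6: not dominated.
P7: dominated by P3 (efficacy 84≥38, side-effect rate 11≤17, cost 3311≤4682).
P8: dominated by P1 (efficacy 91≥42, side-effect rate 28≤31, cost 302≤3340).
P9: not dominated (best cost).
P10: dominated by P1 (efficacy 91≥43, side-effect rate 28≤40, cost 302≤4919).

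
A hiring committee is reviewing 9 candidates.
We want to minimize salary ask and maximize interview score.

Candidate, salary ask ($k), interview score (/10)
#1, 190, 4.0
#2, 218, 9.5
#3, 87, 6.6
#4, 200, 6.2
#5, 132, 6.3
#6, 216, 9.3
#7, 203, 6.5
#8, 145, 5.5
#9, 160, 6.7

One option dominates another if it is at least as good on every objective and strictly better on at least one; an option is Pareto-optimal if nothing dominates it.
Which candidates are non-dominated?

#1: dominated by #3 (salary ask 87≤190, interview score 6.6≥4.0).
#2: not dominated (best interview score).
#3: not dominated (best salary ask).
#4: dominated by #3 (salary ask 87≤200, interview score 6.6≥6.2).
#5: dominated by #3 (salary ask 87≤132, interview score 6.6≥6.3).
#6: not dominated.
#7: dominated by #3 (salary ask 87≤203, interview score 6.6≥6.5).
#8: dominated by #3 (salary ask 87≤145, interview score 6.6≥5.5).
#9: not dominated.

#2, #3, #6, #9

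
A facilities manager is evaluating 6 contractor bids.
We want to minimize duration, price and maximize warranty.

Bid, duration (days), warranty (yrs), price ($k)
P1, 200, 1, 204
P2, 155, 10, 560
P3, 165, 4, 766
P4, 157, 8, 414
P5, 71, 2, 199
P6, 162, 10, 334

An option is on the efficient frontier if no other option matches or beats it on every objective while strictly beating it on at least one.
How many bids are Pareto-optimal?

4

P1: dominated by P5 (duration 71≤200, warranty 2≥1, price 199≤204).
P2: not dominated.
P3: dominated by P2 (duration 155≤165, warranty 10≥4, price 560≤766).
P4: not dominated.
P5: not dominated (best duration).
P6: not dominated.
Pareto-optimal: P2, P4, P5, P6 → 4.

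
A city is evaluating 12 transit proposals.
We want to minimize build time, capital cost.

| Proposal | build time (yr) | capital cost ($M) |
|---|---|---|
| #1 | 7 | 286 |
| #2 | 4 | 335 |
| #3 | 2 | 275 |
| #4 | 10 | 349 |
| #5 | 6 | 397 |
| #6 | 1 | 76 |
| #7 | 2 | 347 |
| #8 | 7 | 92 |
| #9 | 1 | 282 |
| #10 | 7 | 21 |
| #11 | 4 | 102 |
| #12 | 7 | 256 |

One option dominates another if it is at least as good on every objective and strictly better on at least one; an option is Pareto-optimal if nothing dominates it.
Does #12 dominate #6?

#12 vs #6: #12 is worse on build time (7 vs 1), so it does not dominate #6.

No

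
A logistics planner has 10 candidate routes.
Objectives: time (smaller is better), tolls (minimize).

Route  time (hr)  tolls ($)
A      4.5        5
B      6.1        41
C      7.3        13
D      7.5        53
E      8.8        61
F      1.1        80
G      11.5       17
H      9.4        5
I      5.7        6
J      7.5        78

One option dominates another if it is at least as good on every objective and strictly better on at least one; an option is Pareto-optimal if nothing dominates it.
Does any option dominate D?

Yes

A vs D: time 4.5≤7.5, tolls 5≤53 — A is at least as good on every objective and strictly better on at least one, so A dominates D.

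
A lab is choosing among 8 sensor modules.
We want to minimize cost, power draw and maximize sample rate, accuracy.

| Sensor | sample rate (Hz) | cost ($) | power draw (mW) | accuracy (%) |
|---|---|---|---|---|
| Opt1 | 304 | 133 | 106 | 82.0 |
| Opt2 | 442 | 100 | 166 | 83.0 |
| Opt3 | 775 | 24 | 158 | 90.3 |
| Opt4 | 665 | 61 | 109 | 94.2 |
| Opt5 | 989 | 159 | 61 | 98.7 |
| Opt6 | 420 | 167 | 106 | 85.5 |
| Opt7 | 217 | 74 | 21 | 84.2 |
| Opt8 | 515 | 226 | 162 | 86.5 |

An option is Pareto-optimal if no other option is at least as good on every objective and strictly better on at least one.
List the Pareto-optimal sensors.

Opt1: not dominated.
Opt2: dominated by Opt3 (sample rate 775≥442, cost 24≤100, power draw 158≤166, accuracy 90.3≥83.0).
Opt3: not dominated (best cost).
Opt4: not dominated.
Opt5: not dominated (best sample rate).
Opt6: dominated by Opt5 (sample rate 989≥420, cost 159≤167, power draw 61≤106, accuracy 98.7≥85.5).
Opt7: not dominated (best power draw).
Opt8: dominated by Opt3 (sample rate 775≥515, cost 24≤226, power draw 158≤162, accuracy 90.3≥86.5).

Opt1, Opt3, Opt4, Opt5, Opt7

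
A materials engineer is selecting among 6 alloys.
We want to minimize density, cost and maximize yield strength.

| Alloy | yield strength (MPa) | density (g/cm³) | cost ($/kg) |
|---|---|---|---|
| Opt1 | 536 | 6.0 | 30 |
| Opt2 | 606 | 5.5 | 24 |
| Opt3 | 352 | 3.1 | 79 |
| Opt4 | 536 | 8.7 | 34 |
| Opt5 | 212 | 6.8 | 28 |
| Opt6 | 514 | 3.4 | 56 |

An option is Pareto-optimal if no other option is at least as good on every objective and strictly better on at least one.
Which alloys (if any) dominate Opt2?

none

Opt1: worse on yield strength (536 vs 606).
Opt3: worse on yield strength (352 vs 606).
Opt4: worse on yield strength (536 vs 606).
Opt5: worse on yield strength (212 vs 606).
Opt6: worse on yield strength (514 vs 606).
No option dominates Opt2.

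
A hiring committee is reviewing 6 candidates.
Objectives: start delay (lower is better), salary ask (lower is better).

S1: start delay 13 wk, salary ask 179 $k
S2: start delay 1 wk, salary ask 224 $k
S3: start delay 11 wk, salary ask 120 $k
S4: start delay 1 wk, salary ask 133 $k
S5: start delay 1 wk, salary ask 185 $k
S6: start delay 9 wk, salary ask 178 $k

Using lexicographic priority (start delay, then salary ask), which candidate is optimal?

S4

First minimize start delay: best is 1, kept {S2, S4, S5}.
Then minimize salary ask: best is 133, kept {S4}.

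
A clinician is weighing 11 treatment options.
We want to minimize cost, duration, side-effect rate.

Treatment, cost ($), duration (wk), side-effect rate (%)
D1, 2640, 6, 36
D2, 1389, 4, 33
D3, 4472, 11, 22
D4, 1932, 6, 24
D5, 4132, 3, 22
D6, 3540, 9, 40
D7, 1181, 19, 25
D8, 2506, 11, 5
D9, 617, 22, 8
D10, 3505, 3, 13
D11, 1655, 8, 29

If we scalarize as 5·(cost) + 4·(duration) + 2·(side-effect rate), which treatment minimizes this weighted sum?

D1: 5·2640 + 4·6 + 2·36 = 13296
D2: 5·1389 + 4·4 + 2·33 = 7027
D3: 5·4472 + 4·11 + 2·22 = 22448
D4: 5·1932 + 4·6 + 2·24 = 9732
D5: 5·4132 + 4·3 + 2·22 = 20716
D6: 5·3540 + 4·9 + 2·40 = 17816
D7: 5·1181 + 4·19 + 2·25 = 6031
D8: 5·2506 + 4·11 + 2·5 = 12584
D9: 5·617 + 4·22 + 2·8 = 3189
D10: 5·3505 + 4·3 + 2·13 = 17563
D11: 5·1655 + 4·8 + 2·29 = 8365
Lowest: D9 at 3189.

D9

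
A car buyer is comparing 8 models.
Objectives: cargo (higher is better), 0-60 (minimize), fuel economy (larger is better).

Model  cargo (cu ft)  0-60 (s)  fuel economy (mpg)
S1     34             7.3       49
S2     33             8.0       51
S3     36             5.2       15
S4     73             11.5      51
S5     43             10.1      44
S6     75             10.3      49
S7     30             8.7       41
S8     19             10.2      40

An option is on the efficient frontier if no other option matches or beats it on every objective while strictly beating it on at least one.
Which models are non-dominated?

S1, S2, S3, S4, S5, S6

S1: not dominated.
S2: not dominated.
S3: not dominated (best 0-60).
S4: not dominated.
S5: not dominated.
S6: not dominated (best cargo).
S7: dominated by S1 (cargo 34≥30, 0-60 7.3≤8.7, fuel economy 49≥41).
S8: dominated by S1 (cargo 34≥19, 0-60 7.3≤10.2, fuel economy 49≥40).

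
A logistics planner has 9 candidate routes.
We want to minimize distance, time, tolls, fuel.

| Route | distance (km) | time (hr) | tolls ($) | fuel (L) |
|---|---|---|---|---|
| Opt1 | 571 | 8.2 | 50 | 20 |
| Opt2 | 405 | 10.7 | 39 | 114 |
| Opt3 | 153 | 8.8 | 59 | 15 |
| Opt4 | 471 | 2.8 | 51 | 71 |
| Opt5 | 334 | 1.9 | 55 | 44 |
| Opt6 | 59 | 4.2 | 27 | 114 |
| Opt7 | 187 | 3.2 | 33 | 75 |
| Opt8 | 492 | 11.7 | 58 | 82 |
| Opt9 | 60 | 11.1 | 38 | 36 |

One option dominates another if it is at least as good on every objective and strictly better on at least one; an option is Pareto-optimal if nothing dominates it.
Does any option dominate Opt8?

Yes

Opt4 vs Opt8: distance 471≤492, time 2.8≤11.7, tolls 51≤58, fuel 71≤82 — Opt4 is at least as good on every objective and strictly better on at least one, so Opt4 dominates Opt8.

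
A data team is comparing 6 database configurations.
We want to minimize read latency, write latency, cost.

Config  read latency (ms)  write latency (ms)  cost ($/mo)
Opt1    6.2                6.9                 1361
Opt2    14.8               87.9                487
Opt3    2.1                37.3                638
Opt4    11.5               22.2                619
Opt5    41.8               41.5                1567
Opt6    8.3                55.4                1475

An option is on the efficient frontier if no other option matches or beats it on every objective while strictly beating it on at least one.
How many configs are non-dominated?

4

Opt1: not dominated (best write latency).
Opt2: not dominated (best cost).
Opt3: not dominated (best read latency).
Opt4: not dominated.
Opt5: dominated by Opt1 (read latency 6.2≤41.8, write latency 6.9≤41.5, cost 1361≤1567).
Opt6: dominated by Opt1 (read latency 6.2≤8.3, write latency 6.9≤55.4, cost 1361≤1475).
Pareto-optimal: Opt1, Opt2, Opt3, Opt4 → 4.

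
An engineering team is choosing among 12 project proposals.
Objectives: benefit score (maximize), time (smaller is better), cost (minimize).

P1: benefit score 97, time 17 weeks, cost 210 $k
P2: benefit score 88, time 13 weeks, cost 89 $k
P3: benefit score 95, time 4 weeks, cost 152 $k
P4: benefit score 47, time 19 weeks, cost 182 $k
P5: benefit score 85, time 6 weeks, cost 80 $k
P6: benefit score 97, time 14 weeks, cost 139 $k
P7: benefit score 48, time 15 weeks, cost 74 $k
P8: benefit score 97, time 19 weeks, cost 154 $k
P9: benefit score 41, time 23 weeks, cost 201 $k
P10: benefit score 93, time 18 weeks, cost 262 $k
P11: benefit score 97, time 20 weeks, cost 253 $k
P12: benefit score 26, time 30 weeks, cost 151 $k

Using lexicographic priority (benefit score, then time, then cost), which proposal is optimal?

P6

First maximize benefit score: best is 97, kept {P1, P6, P8, P11}.
Then minimize time: best is 14, kept {P6}.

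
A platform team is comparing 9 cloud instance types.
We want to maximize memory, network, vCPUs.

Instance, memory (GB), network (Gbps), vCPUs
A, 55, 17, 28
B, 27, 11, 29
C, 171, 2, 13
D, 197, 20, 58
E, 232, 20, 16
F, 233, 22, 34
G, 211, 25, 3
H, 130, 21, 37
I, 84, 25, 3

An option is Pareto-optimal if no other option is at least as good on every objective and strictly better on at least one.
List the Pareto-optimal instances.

D, F, G, H

A: dominated by D (memory 197≥55, network 20≥17, vCPUs 58≥28).
B: dominated by D (memory 197≥27, network 20≥11, vCPUs 58≥29).
C: dominated by D (memory 197≥171, network 20≥2, vCPUs 58≥13).
D: not dominated (best vCPUs).
E: dominated by F (memory 233≥232, network 22≥20, vCPUs 34≥16).
F: not dominated (best memory).
G: not dominated.
H: not dominated.
I: dominated by G (memory 211≥84, network 25≥25, vCPUs 3≥3).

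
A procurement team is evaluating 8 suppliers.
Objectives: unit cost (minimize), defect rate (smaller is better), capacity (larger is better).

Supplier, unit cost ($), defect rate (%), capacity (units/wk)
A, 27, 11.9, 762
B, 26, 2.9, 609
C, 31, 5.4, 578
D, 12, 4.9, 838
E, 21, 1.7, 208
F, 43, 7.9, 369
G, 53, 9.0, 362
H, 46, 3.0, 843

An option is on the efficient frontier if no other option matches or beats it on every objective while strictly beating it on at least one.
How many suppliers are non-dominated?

A: dominated by D (unit cost 12≤27, defect rate 4.9≤11.9, capacity 838≥762).
B: not dominated.
C: dominated by B (unit cost 26≤31, defect rate 2.9≤5.4, capacity 609≥578).
D: not dominated (best unit cost).
E: not dominated (best defect rate).
F: dominated by B (unit cost 26≤43, defect rate 2.9≤7.9, capacity 609≥369).
G: dominated by B (unit cost 26≤53, defect rate 2.9≤9.0, capacity 609≥362).
H: not dominated (best capacity).
Pareto-optimal: B, D, E, H → 4.

4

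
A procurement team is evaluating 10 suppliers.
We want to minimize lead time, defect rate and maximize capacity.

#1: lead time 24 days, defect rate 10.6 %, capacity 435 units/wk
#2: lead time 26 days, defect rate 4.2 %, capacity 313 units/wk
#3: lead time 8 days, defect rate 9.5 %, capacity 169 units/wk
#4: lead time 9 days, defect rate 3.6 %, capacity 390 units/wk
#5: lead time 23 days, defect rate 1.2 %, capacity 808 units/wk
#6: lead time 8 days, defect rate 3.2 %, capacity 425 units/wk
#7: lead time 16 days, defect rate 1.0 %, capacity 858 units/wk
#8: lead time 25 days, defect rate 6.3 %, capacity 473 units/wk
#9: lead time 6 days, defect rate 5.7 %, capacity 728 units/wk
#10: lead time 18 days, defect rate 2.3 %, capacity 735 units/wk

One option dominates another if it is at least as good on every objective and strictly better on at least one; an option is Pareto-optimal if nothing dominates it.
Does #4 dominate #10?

#4 vs #10: #4 is worse on defect rate (3.6 vs 2.3), so it does not dominate #10.

No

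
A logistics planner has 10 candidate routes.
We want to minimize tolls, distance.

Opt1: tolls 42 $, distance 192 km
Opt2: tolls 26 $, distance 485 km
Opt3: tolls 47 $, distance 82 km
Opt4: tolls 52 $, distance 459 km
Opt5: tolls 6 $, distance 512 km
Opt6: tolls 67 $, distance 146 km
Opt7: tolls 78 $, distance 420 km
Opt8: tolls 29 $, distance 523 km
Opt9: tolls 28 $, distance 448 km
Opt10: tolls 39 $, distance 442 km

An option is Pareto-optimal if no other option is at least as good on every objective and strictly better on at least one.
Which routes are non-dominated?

Opt1: not dominated.
Opt2: not dominated.
Opt3: not dominated (best distance).
Opt4: dominated by Opt1 (tolls 42≤52, distance 192≤459).
Opt5: not dominated (best tolls).
Opt6: dominated by Opt3 (tolls 47≤67, distance 82≤146).
Opt7: dominated by Opt1 (tolls 42≤78, distance 192≤420).
Opt8: dominated by Opt2 (tolls 26≤29, distance 485≤523).
Opt9: not dominated.
Opt10: not dominated.

Opt1, Opt2, Opt3, Opt5, Opt9, Opt10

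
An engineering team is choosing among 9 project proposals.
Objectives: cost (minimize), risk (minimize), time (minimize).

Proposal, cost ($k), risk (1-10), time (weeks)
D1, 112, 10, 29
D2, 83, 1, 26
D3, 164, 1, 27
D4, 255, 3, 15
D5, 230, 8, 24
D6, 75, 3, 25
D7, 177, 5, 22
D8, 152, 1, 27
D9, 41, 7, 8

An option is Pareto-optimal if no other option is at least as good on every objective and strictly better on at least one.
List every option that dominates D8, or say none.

D2: cost 83≤152, risk 1≤1, time 26≤27 — dominates D8.
Others (D1, D3, D4, D5, D6, D7, D9) are each worse than D8 on at least one objective.

D2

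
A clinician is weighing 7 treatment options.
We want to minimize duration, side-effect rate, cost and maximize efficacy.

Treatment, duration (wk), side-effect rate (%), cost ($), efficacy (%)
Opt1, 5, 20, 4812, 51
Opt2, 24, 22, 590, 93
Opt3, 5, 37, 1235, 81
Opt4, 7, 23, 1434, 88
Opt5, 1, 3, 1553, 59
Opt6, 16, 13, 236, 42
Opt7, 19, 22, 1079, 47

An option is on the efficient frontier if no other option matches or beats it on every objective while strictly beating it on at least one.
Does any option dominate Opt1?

Yes

Opt5 vs Opt1: duration 1≤5, side-effect rate 3≤20, cost 1553≤4812, efficacy 59≥51 — Opt5 is at least as good on every objective and strictly better on at least one, so Opt5 dominates Opt1.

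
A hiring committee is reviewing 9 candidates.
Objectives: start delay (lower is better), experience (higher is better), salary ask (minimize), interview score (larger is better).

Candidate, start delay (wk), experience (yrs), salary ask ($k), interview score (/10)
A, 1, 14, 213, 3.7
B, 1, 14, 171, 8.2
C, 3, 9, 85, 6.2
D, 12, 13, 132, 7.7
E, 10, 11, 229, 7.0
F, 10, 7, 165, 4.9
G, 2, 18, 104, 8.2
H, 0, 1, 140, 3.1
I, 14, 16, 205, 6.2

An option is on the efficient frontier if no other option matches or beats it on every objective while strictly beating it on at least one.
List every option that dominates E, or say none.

B, G

B: start delay 1≤10, experience 14≥11, salary ask 171≤229, interview score 8.2≥7.0 — dominates E.
G: start delay 2≤10, experience 18≥11, salary ask 104≤229, interview score 8.2≥7.0 — dominates E.
Others (A, C, D, F, H, I) are each worse than E on at least one objective.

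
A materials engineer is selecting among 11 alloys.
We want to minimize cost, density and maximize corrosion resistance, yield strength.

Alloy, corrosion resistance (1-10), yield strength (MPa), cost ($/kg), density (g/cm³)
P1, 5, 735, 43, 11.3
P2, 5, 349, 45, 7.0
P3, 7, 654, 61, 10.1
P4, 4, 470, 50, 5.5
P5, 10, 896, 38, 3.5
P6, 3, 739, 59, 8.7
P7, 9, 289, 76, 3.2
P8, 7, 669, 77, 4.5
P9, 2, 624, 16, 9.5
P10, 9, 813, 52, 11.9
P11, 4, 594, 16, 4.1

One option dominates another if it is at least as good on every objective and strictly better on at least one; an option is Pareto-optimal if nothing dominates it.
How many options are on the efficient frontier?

4

P1: dominated by P5 (corrosion resistance 10≥5, yield strength 896≥735, cost 38≤43, density 3.5≤11.3).
P2: dominated by P5 (corrosion resistance 10≥5, yield strength 896≥349, cost 38≤45, density 3.5≤7.0).
P3: dominated by P5 (corrosion resistance 10≥7, yield strength 896≥654, cost 38≤61, density 3.5≤10.1).
P4: dominated by P5 (corrosion resistance 10≥4, yield strength 896≥470, cost 38≤50, density 3.5≤5.5).
P5: not dominated (best corrosion resistance).
P6: dominated by P5 (corrosion resistance 10≥3, yield strength 896≥739, cost 38≤59, density 3.5≤8.7).
P7: not dominated (best density).
P8: dominated by P5 (corrosion resistance 10≥7, yield strength 896≥669, cost 38≤77, density 3.5≤4.5).
P9: not dominated.
P10: dominated by P5 (corrosion resistance 10≥9, yield strength 896≥813, cost 38≤52, density 3.5≤11.9).
P11: not dominated.
Pareto-optimal: P5, P7, P9, P11 → 4.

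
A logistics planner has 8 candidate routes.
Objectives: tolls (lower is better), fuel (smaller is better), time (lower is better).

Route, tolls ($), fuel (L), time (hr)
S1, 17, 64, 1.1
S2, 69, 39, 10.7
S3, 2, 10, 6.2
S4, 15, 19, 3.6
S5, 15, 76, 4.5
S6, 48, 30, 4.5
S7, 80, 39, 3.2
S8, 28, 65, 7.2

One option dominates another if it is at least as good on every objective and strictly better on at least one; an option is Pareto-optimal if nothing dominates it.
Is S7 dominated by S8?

S8 vs S7: S8 is worse on fuel (65 vs 39), so it does not dominate S7.

No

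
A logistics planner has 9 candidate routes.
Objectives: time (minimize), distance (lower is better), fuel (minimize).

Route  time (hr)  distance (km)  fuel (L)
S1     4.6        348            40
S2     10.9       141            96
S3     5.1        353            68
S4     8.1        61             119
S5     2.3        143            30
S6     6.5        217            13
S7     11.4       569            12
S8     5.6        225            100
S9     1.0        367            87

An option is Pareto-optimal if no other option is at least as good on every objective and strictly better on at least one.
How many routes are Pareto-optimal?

S1: dominated by S5 (time 2.3≤4.6, distance 143≤348, fuel 30≤40).
S2: not dominated.
S3: dominated by S1 (time 4.6≤5.1, distance 348≤353, fuel 40≤68).
S4: not dominated (best distance).
S5: not dominated.
S6: not dominated.
S7: not dominated (best fuel).
S8: dominated by S5 (time 2.3≤5.6, distance 143≤225, fuel 30≤100).
S9: not dominated (best time).
Pareto-optimal: S2, S4, S5, S6, S7, S9 → 6.

6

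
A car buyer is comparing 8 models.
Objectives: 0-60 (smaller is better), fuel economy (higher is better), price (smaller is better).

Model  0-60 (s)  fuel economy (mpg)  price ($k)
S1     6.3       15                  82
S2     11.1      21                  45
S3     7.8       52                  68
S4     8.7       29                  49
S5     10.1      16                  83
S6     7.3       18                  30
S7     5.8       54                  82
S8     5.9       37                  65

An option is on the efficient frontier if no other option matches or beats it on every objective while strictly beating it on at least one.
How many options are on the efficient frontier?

S1: dominated by S7 (0-60 5.8≤6.3, fuel economy 54≥15, price 82≤82).
S2: not dominated.
S3: not dominated.
S4: not dominated.
S5: dominated by S3 (0-60 7.8≤10.1, fuel economy 52≥16, price 68≤83).
S6: not dominated (best price).
S7: not dominated (best 0-60).
S8: not dominated.
Pareto-optimal: S2, S3, S4, S6, S7, S8 → 6.

6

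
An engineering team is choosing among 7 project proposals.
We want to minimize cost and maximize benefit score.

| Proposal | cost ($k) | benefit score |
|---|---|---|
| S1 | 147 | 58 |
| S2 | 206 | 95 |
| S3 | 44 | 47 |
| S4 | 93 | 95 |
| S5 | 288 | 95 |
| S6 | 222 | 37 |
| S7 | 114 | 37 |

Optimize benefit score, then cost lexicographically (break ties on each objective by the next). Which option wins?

S4

First maximize benefit score: best is 95, kept {S2, S4, S5}.
Then minimize cost: best is 93, kept {S4}.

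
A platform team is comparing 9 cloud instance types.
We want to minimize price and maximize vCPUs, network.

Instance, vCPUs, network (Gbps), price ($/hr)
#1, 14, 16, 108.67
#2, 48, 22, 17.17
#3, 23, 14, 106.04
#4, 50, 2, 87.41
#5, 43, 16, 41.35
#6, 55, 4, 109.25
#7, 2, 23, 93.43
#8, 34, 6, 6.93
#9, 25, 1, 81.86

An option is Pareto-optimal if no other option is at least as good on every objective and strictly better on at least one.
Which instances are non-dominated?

#1: dominated by #2 (vCPUs 48≥14, network 22≥16, price 17.17≤108.67).
#2: not dominated.
#3: dominated by #2 (vCPUs 48≥23, network 22≥14, price 17.17≤106.04).
#4: not dominated.
#5: dominated by #2 (vCPUs 48≥43, network 22≥16, price 17.17≤41.35).
#6: not dominated (best vCPUs).
#7: not dominated (best network).
#8: not dominated (best price).
#9: dominated by #2 (vCPUs 48≥25, network 22≥1, price 17.17≤81.86).

#2, #4, #6, #7, #8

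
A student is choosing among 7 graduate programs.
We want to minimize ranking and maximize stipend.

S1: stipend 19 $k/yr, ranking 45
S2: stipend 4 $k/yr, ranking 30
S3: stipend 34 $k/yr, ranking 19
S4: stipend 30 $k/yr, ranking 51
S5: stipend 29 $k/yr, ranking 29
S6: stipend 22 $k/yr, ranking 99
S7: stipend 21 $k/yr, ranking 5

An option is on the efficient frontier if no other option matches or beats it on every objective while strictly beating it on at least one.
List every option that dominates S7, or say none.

S1: worse on stipend (19 vs 21).
S2: worse on stipend (4 vs 21).
S3: worse on ranking (19 vs 5).
S4: worse on ranking (51 vs 5).
S5: worse on ranking (29 vs 5).
S6: worse on ranking (99 vs 5).
No option dominates S7.

none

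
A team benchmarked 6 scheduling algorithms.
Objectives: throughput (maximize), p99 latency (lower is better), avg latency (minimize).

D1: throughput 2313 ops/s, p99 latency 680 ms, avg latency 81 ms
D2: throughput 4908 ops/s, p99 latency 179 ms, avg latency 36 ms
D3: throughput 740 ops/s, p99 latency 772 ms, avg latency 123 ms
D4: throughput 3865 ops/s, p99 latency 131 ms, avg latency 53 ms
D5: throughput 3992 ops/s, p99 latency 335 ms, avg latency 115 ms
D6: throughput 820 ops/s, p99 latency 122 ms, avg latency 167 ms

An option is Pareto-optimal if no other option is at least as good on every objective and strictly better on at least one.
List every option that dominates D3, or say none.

D1, D2, D4, D5

D1: throughput 2313≥740, p99 latency 680≤772, avg latency 81≤123 — dominates D3.
D2: throughput 4908≥740, p99 latency 179≤772, avg latency 36≤123 — dominates D3.
D4: throughput 3865≥740, p99 latency 131≤772, avg latency 53≤123 — dominates D3.
D5: throughput 3992≥740, p99 latency 335≤772, avg latency 115≤123 — dominates D3.
Others (D6) are each worse than D3 on at least one objective.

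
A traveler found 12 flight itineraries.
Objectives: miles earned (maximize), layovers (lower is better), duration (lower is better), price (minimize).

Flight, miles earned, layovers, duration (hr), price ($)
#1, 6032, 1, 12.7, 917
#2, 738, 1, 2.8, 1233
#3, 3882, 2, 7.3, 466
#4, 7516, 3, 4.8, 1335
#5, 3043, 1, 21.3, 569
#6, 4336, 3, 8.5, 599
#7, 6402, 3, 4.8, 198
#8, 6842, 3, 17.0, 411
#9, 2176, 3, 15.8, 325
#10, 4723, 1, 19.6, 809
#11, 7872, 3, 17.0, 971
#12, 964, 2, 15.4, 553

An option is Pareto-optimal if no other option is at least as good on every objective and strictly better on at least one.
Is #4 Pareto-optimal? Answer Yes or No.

#1: worse on miles earned (6032 vs 7516).
#2: worse on miles earned (738 vs 7516).
#3: worse on miles earned (3882 vs 7516).
#5: worse on miles earned (3043 vs 7516).
#6: worse on miles earned (4336 vs 7516).
#7: worse on miles earned (6402 vs 7516).
#8: worse on miles earned (6842 vs 7516).
#9: worse on miles earned (2176 vs 7516).
#10: worse on miles earned (4723 vs 7516).
#11: worse on duration (17.0 vs 4.8).
#12: worse on miles earned (964 vs 7516).
No option is at least as good as #4 on every objective and strictly better on one.

Yes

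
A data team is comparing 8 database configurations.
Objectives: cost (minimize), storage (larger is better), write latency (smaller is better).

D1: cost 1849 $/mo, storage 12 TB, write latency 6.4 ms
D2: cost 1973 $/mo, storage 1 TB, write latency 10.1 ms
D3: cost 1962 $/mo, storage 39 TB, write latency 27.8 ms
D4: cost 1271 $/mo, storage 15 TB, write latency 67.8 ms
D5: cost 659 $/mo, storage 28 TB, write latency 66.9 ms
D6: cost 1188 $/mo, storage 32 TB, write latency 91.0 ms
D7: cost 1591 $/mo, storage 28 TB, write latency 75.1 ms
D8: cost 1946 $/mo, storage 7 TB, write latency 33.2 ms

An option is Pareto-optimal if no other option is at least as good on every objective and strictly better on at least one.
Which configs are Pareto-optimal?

D1, D3, D5, D6

D1: not dominated (best write latency).
D2: dominated by D1 (cost 1849≤1973, storage 12≥1, write latency 6.4≤10.1).
D3: not dominated (best storage).
D4: dominated by D5 (cost 659≤1271, storage 28≥15, write latency 66.9≤67.8).
D5: not dominated (best cost).
D6: not dominated.
D7: dominated by D5 (cost 659≤1591, storage 28≥28, write latency 66.9≤75.1).
D8: dominated by D1 (cost 1849≤1946, storage 12≥7, write latency 6.4≤33.2).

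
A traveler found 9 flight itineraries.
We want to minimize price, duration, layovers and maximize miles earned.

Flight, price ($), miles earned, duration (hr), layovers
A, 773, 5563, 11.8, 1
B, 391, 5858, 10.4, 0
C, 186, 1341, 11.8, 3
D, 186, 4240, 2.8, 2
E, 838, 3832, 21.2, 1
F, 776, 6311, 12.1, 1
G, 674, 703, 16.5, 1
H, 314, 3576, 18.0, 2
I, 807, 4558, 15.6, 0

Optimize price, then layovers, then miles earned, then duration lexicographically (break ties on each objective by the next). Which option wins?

D

First minimize price: best is 186, kept {C, D}.
Then minimize layovers: best is 2, kept {D}.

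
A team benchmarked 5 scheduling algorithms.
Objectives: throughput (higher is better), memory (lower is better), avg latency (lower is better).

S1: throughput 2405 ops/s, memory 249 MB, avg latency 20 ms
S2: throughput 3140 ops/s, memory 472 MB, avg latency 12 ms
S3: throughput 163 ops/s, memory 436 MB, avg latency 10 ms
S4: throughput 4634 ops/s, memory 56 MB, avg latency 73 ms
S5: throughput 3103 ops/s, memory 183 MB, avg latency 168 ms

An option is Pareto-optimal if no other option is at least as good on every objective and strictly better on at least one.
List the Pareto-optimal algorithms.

S1: not dominated.
S2: not dominated.
S3: not dominated (best avg latency).
S4: not dominated (best throughput).
S5: dominated by S4 (throughput 4634≥3103, memory 56≤183, avg latency 73≤168).

S1, S2, S3, S4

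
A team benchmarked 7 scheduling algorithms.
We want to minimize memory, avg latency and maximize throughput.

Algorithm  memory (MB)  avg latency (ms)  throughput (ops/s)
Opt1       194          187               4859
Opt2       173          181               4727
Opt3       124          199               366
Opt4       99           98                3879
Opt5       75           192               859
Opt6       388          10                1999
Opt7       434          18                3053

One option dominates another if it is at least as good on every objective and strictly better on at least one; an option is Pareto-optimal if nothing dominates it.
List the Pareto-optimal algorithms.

Opt1: not dominated (best throughput).
Opt2: not dominated.
Opt3: dominated by Opt4 (memory 99≤124, avg latency 98≤199, throughput 3879≥366).
Opt4: not dominated.
Opt5: not dominated (best memory).
Opt6: not dominated (best avg latency).
Opt7: not dominated.

Opt1, Opt2, Opt4, Opt5, Opt6, Opt7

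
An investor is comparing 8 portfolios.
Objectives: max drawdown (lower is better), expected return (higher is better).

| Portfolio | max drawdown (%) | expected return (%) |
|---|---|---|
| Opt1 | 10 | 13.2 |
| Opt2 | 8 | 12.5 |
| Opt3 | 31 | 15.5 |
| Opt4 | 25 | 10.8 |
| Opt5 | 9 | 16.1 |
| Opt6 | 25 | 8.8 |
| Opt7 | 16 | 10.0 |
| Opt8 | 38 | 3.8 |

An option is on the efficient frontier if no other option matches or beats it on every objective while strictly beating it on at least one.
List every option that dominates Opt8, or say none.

Opt1, Opt2, Opt3, Opt4, Opt5, Opt6, Opt7

Opt1: max drawdown 10≤38, expected return 13.2≥3.8 — dominates Opt8.
Opt2: max drawdown 8≤38, expected return 12.5≥3.8 — dominates Opt8.
Opt3: max drawdown 31≤38, expected return 15.5≥3.8 — dominates Opt8.
Opt4: max drawdown 25≤38, expected return 10.8≥3.8 — dominates Opt8.
Opt5: max drawdown 9≤38, expected return 16.1≥3.8 — dominates Opt8.
Opt6: max drawdown 25≤38, expected return 8.8≥3.8 — dominates Opt8.
Opt7: max drawdown 16≤38, expected return 10.0≥3.8 — dominates Opt8.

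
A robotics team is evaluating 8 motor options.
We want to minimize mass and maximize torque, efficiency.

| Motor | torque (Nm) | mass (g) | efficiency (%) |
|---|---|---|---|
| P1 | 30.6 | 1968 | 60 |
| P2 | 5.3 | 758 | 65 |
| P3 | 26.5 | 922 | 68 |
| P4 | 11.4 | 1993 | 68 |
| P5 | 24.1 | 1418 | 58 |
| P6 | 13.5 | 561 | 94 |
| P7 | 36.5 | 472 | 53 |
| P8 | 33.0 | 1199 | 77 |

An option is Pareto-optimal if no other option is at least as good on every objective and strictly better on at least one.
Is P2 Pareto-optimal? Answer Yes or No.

No

P6 vs P2: torque 13.5≥5.3, mass 561≤758, efficiency 94≥65 — P6 is at least as good on every objective and strictly better on at least one, so P6 dominates P2.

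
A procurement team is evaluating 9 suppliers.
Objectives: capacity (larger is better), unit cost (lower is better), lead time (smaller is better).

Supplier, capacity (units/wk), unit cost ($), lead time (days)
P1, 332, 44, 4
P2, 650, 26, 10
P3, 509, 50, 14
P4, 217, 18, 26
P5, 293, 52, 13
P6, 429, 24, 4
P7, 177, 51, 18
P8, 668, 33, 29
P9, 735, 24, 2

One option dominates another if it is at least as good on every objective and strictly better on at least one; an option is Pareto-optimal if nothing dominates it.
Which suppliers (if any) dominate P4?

P1: worse on unit cost (44 vs 18).
P2: worse on unit cost (26 vs 18).
P3: worse on unit cost (50 vs 18).
P5: worse on unit cost (52 vs 18).
P6: worse on unit cost (24 vs 18).
P7: worse on capacity (177 vs 217).
P8: worse on unit cost (33 vs 18).
P9: worse on unit cost (24 vs 18).
No option dominates P4.

none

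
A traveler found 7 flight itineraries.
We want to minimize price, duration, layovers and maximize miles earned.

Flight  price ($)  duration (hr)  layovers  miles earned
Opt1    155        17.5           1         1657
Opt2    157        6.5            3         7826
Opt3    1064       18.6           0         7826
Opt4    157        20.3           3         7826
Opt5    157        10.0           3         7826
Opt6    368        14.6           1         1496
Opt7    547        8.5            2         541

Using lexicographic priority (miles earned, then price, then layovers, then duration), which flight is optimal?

Opt2

First maximize miles earned: best is 7826, kept {Opt2, Opt3, Opt4, Opt5}.
Then minimize price: best is 157, kept {Opt2, Opt4, Opt5}.
Then minimize layovers: best is 3, kept {Opt2, Opt4, Opt5}.
Then minimize duration: best is 6.5, kept {Opt2}.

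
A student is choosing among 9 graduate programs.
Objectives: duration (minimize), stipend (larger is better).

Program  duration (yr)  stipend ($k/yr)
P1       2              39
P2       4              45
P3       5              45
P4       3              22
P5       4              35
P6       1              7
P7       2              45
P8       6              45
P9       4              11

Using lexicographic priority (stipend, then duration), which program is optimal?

First maximize stipend: best is 45, kept {P2, P3, P7, P8}.
Then minimize duration: best is 2, kept {P7}.

P7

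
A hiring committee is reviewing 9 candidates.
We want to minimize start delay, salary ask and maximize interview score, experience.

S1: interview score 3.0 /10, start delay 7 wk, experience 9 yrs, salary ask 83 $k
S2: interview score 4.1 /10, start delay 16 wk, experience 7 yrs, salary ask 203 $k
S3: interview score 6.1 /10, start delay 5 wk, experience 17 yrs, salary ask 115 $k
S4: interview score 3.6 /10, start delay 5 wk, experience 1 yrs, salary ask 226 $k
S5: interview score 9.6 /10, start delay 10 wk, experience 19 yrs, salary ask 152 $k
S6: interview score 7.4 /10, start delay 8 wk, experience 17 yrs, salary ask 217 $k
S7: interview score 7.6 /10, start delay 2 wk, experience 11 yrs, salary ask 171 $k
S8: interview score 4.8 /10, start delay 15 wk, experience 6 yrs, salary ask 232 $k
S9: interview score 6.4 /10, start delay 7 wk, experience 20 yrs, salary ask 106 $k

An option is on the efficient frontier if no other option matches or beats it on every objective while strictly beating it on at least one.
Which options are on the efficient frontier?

S1, S3, S5, S6, S7, S9

S1: not dominated (best salary ask).
S2: dominated by S3 (interview score 6.1≥4.1, start delay 5≤16, experience 17≥7, salary ask 115≤203).
S3: not dominated.
S4: dominated by S3 (interview score 6.1≥3.6, start delay 5≤5, experience 17≥1, salary ask 115≤226).
S5: not dominated (best interview score).
S6: not dominated.
S7: not dominated (best start delay).
S8: dominated by S3 (interview score 6.1≥4.8, start delay 5≤15, experience 17≥6, salary ask 115≤232).
S9: not dominated (best experience).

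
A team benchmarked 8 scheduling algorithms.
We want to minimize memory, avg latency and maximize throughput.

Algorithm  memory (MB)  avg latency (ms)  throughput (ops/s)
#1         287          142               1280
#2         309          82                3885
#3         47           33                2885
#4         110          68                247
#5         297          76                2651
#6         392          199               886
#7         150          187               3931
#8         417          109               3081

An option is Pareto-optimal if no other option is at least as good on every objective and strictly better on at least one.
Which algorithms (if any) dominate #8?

#2

#2: memory 309≤417, avg latency 82≤109, throughput 3885≥3081 — dominates #8.
Others (#1, #3, #4, #5, #6, #7) are each worse than #8 on at least one objective.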